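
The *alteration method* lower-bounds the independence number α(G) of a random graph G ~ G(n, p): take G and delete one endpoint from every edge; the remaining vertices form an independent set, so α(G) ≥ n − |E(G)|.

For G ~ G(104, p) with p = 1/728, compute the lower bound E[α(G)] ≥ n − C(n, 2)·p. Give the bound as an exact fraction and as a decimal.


E[|E(G)|] = C(104, 2)·p = 5356 · (1/728) = 103/14.
E[α(G)] ≥ n − E[|E(G)|] = 104 − 103/14 = 1353/14.
Numerically: ≈ 96.642857.
(This is only a lower bound; the true E[α(G)] may be larger.)

E[α(G)] ≥ 1353/14 ≈ 96.642857.


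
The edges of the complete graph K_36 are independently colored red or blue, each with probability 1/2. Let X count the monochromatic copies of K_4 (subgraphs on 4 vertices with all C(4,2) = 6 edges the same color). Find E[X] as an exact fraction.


Let X = Σ_S X_S over the C(36, 4) = 58905 subsets S of size 4, where X_S = 1 if the K_4 on S is monochromatic.
For a fixed S, the K_4 on S has C(4, 2) = 6 edges. P[all 6 edges red] = (1/2)^6, and likewise for blue, so P[monochromatic] = 2·(1/2)^6 = 2^{1 − 6} = 1/32.
Summing: E[X] = C(36, 4) · 2^{1 − 6} = 58905 · 1/32 = 58905/32.
Numerically: E[X] ≈ 1840.7812.

E[X] = C(36,4)·2^(1−C(4,2)) = 58905/32 ≈ 1840.7812.


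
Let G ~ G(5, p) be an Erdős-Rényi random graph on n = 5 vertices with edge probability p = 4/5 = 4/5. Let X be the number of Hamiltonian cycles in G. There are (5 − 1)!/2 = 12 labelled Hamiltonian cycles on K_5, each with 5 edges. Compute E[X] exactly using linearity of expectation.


K_5 has (5 − 1)!/2 = 12 labelled Hamiltonian cycles.
For each such Hamiltonian cycle H, let X_H = 1 if all 5 edges of H are present in G. Then P[X_H = 1] = p^{5} = (4/5)^{5} = 1024/3125.
By linearity of expectation: E[X] = Σ_H E[X_H] = 12 · p^{5} = 12 · 1024/3125 = 12288/3125.
Numerically: E[X] ≈ 3.9322.

E[X] = 12 · (4/5)^{5} = 12288/3125 ≈ 3.9322.


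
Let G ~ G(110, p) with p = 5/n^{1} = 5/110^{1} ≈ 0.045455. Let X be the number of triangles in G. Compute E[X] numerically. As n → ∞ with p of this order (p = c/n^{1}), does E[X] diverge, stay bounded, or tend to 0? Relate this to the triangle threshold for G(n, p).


Number of potential triangles: C(110, 3) = 215820.
Each occurs with probability p³ ≈ (0.045455)³ ≈ 9.3914350e-05.
By linearity: E[X] = C(110, 3)·p³ ≈ 215820 · 9.3914350e-05 ≈ 20.26860.
Here α = 1, so p = 5/n is exactly at the triangle threshold p ~ 1/n. Asymptotically E[X] → c³/6 = 5³/6 = 125/6 ≈ 20.83333, a bounded constant. In this regime the triangle count is asymptotically Poisson(c³/6).

E[X] ≈ 20.26860; in regime p = Θ(1/n^{1}) E[X] stays bounded (at the triangle threshold p ~ 1/n).


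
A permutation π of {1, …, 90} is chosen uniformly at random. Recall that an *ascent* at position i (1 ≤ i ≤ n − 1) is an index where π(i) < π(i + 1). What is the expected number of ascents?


Write X = Σ X_I over i = 1, …, 89, with X_I the indicator of one ascent.
There are 89 indicators.
For each fixed i, the pair (π(i), π(i+1)) is a uniformly random ordered pair of distinct values from {1, …, 90}; by symmetry P[π(i) < π(i+1)] = 1/2.
By linearity: E[X] = 89 · (1/2) = (90 − 1) · (1/2) = 89/2 ≈ 44.500000.

E[X] = 89/2 = 44.500000.


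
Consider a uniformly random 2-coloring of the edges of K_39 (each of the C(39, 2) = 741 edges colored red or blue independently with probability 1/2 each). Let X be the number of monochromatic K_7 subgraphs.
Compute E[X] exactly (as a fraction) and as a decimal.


Let X = Σ_S X_S over the C(39, 7) = 15380937 subsets S of size 7, where X_S = 1 if the K_7 on S is monochromatic.
For a fixed S, the K_7 on S has C(7, 2) = 21 edges. P[all 21 edges red] = (1/2)^21, and likewise for blue, so P[monochromatic] = 2·(1/2)^21 = 2^{1 − 21} = 1/1048576.
Summing: E[X] = C(39, 7) · 2^{1 − 21} = 15380937 · 1/1048576 = 15380937/1048576.
Numerically: E[X] ≈ 14.668.

E[X] = C(39,7)·2^(1−C(7,2)) = 15380937/1048576 ≈ 14.668.


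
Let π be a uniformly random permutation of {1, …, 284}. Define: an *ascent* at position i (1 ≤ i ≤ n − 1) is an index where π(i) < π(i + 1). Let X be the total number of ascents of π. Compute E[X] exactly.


Write X = Σ X_I over i = 1, …, 283, with X_I the indicator of one ascent.
There are 283 indicators.
For each fixed i, the pair (π(i), π(i+1)) is a uniformly random ordered pair of distinct values from {1, …, 284}; by symmetry P[π(i) < π(i+1)] = 1/2.
By linearity: E[X] = 283 · (1/2) = (284 − 1) · (1/2) = 283/2 ≈ 141.500.

E[X] = 283/2 = 141.500.


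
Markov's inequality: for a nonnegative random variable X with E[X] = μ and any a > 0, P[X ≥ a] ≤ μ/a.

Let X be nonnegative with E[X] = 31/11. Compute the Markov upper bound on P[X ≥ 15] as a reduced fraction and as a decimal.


μ = E[X] = 31/11, a = 15.
Markov: P[X ≥ 15] ≤ μ/a = (31/11)/15 = 31/165.
Numerically: ≈ 0.188.
(Since a = 15 > μ = 2.818, the bound 31/165 is < 1 and informative.)

P[X ≥ 15] ≤ 31/165 ≈ 0.188.


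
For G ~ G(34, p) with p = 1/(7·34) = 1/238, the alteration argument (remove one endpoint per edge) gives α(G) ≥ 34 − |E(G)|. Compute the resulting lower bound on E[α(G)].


E[|E(G)|] = C(34, 2)·p = 561 · (1/238) = 33/14.
E[α(G)] ≥ n − E[|E(G)|] = 34 − 33/14 = 443/14.
Numerically: ≈ 31.643.
(This is only a lower bound; the true E[α(G)] may be larger.)

E[α(G)] ≥ 443/14 ≈ 31.643.


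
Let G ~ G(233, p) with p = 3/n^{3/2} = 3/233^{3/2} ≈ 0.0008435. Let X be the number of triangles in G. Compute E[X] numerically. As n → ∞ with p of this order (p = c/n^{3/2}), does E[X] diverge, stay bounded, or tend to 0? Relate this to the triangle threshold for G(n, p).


Number of potential triangles: C(233, 3) = 2081156.
Each occurs with probability p³ ≈ (0.0008435)³ ≈ 6.0015319e-10.
By linearity: E[X] = C(233, 3)·p³ ≈ 2081156 · 6.0015319e-10 ≈ 0.00125.
Since α = 3/2 > 1, p = c/n^{3/2} = o(1/n) is below the triangle threshold p ~ 1/n. Asymptotically E[X] ~ (c³/6)·n^{3(1−α)} = (3³/6)·n^{-1.5} → 0, so by Markov's inequality G has no triangles w.h.p.

E[X] ≈ 0.00125; in regime p = Θ(1/n^{3/2}) E[X] tends to 0 (below the triangle threshold p ~ 1/n).


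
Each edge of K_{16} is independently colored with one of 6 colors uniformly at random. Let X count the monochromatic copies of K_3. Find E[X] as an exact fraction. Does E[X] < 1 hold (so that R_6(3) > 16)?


E[X] = C(16, 3) · 6^{1 − 3} = 560 · 6^{−2} = 560/36.
As a reduced fraction: E[X] = 140/9 ≈ 15.556.
Is E[X] < 1? NO.
Since E[X] ≥ 1, the first-moment bound is inconclusive at n = 16; it does NOT by itself certify R_6(3) > 16.

E[X] = 140/9 ≈ 15.556; E[X] ≥ 1; first-moment method inconclusive here.


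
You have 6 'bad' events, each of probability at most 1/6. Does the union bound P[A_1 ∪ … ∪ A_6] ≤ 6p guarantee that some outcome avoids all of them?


Union bound: P[∪_{i=1}^{6} A_i] ≤ Σ_i P[A_i] ≤ 6·p = 6·(1/6) = 1.
Numerically: 1 ≈ 1.0000.
Is 1 < 1? NO.
Since the bound 1 is ≥ 1, the union bound is uninformative here; it does NOT by itself certify existence.

6·p = 1 ≈ 1.0000; existence NOT certified by the union bound.


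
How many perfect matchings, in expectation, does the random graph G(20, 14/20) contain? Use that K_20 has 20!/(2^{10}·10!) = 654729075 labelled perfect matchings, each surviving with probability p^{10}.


K_20 has 20!/(2^{10}·10!) = 654729075 labelled perfect matchings.
For each such perfect matching H, let X_H = 1 if all 10 edges of H are present in G. Then P[X_H = 1] = p^{10} = (7/10)^{10} = 282475249/10000000000.
By linearity: E[X] = Σ_H E[X_H] = 654729075 · p^{10} = 654729075 · 282475249/10000000000 = 7397790339526587/400000000.
Numerically: E[X] ≈ 1.84945e+07.

E[X] = 654729075 · (7/10)^{10} = 7397790339526587/400000000 ≈ 1.84945e+07.


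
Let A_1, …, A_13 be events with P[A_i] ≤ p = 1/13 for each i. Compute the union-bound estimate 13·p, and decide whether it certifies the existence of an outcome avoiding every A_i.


Union bound: P[∪_{i=1}^{13} A_i] ≤ Σ_i P[A_i] ≤ 13·p = 13·(1/13) = 1.
Numerically: 1 ≈ 1.000.
Is 1 < 1? NO.
Since the bound 1 is ≥ 1, the union bound is uninformative here; it does NOT by itself certify existence.

13·p = 1 ≈ 1.000; existence NOT certified by the union bound.


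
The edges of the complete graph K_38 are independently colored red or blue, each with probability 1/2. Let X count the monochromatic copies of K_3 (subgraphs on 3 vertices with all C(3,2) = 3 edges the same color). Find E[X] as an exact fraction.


Let X = Σ_S X_S over the C(38, 3) = 8436 subsets S of size 3, where X_S = 1 if the K_3 on S is monochromatic.
For a fixed S, the K_3 on S has C(3, 2) = 3 edges. P[all 3 edges red] = (1/2)^3, and likewise for blue, so P[monochromatic] = 2·(1/2)^3 = 2^{1 − 3} = 1/4.
Summing: E[X] = C(38, 3) · 2^{1 − 3} = 8436 · 1/4 = 2109.
Numerically: E[X] ≈ 2109.000000.

E[X] = C(38,3)·2^(1−C(3,2)) = 2109 ≈ 2109.000000.


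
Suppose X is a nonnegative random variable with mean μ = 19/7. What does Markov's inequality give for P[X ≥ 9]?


μ = E[X] = 19/7, a = 9.
Markov: P[X ≥ 9] ≤ μ/a = (19/7)/9 = 19/63.
Numerically: ≈ 0.3016.
(Since a = 9 > μ = 2.7143, the bound 19/63 is < 1 and informative.)

P[X ≥ 9] ≤ 19/63 ≈ 0.3016.


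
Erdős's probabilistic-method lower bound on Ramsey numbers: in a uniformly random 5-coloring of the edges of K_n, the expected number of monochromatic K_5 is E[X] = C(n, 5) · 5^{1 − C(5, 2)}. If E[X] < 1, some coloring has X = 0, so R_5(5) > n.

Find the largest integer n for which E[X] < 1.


We need C(n, 5) · 5^{1 − 10} < 1, i.e. C(n, 5) < 5^{10 − 1} = 1953125.
Check values of n near the boundary:
  n = 43: C(43, 5) = 962598; 962598 < 1953125? YES
  n = 44: C(44, 5) = 1086008; 1086008 < 1953125? YES
  n = 45: C(45, 5) = 1221759; 1221759 < 1953125? YES
  n = 46: C(46, 5) = 1370754; 1370754 < 1953125? YES
  n = 47: C(47, 5) = 1533939; 1533939 < 1953125? YES
  n = 48: C(48, 5) = 1712304; 1712304 < 1953125? YES
  n = 49: C(49, 5) = 1906884; 1906884 < 1953125? YES
  n = 50: C(50, 5) = 2118760; 2118760 < 1953125? NO
The largest n with C(n, 5) < 1953125 is n = 49 (where E[X] = 1906884/1953125 ≈ 0.9763). Hence R_5(5) > 49, i.e. R_5(5) ≥ 50.

Largest n = 49; hence R_5(5) > 49.


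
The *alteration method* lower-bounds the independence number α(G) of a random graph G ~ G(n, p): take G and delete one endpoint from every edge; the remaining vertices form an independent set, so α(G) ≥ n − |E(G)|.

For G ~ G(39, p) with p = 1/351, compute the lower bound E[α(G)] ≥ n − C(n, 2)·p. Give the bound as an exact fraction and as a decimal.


E[|E(G)|] = C(39, 2)·p = 741 · (1/351) = 19/9.
E[α(G)] ≥ n − E[|E(G)|] = 39 − 19/9 = 332/9.
Numerically: ≈ 36.888889.
(This is only a lower bound; the true E[α(G)] may be larger.)

E[α(G)] ≥ 332/9 ≈ 36.888889.


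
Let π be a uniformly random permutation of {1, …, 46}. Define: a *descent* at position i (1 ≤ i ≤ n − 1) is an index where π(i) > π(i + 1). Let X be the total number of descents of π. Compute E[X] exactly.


Write X = Σ X_I over i = 1, …, 45, with X_I the indicator of one descent.
There are 45 indicators.
For each fixed i, the pair (π(i), π(i+1)) is a uniformly random ordered pair of distinct values from {1, …, 46}; by symmetry P[π(i) > π(i+1)] = 1/2.
By linearity: E[X] = 45 · (1/2) = (46 − 1) · (1/2) = 45/2 ≈ 22.5000.

E[X] = 45/2 = 22.5000.


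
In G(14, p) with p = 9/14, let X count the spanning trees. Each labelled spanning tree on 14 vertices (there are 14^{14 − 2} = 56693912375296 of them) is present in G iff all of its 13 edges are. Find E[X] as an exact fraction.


K_14 has 14^{14 − 2} = 56693912375296 labelled spanning trees.
For each such spanning tree H, let X_H = 1 if all 13 edges of H are present in G. Then P[X_H = 1] = p^{13} = (9/14)^{13} = 2541865828329/793714773254144.
By linearity of expectation: E[X] = Σ_H E[X_H] = 56693912375296 · p^{13} = 56693912375296 · 2541865828329/793714773254144 = 2541865828329/14.
Numerically: E[X] ≈ 1.82e+11.

E[X] = 56693912375296 · (9/14)^{13} = 2541865828329/14 ≈ 1.82e+11.


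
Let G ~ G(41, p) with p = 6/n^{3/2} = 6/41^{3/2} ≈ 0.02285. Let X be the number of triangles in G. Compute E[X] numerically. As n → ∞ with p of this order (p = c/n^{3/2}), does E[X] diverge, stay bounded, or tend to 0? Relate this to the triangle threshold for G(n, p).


Number of potential triangles: C(41, 3) = 10660.
Each occurs with probability p³ ≈ (0.02285)³ ≈ 1.193786e-05.
By linearity: E[X] = C(41, 3)·p³ ≈ 10660 · 1.193786e-05 ≈ 0.1273.
Since α = 3/2 > 1, p = c/n^{3/2} = o(1/n) is below the triangle threshold p ~ 1/n. Asymptotically E[X] ~ (c³/6)·n^{3(1−α)} = (6³/6)·n^{-1.5} → 0, so by Markov's inequality G has no triangles w.h.p.

E[X] ≈ 0.1273; in regime p = Θ(1/n^{3/2}) E[X] tends to 0 (below the triangle threshold p ~ 1/n).


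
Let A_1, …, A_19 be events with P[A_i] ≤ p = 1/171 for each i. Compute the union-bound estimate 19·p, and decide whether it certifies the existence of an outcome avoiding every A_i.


Union bound: P[∪_{i=1}^{19} A_i] ≤ Σ_i P[A_i] ≤ 19·p = 19·(1/171) = 1/9.
Numerically: 1/9 ≈ 0.111111.
Is 1/9 < 1? YES.
Since P[∪ A_i] ≤ 1/9 < 1, the complement has P[∩ A_i^c] ≥ 1 − 1/9 = 8/9 > 0, so some outcome avoids every A_i.

19·p = 1/9 ≈ 0.111111; existence CERTIFIED by the union bound.


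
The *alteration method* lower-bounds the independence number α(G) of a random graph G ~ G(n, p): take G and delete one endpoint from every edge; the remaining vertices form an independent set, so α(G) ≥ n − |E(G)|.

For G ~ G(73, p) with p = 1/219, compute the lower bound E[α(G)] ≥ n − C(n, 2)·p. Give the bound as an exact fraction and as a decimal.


E[|E(G)|] = C(73, 2)·p = 2628 · (1/219) = 12.
E[α(G)] ≥ n − E[|E(G)|] = 73 − 12 = 61.
Numerically: ≈ 61.00000.
(This is only a lower bound; the true E[α(G)] may be larger.)

E[α(G)] ≥ 61 ≈ 61.00000.


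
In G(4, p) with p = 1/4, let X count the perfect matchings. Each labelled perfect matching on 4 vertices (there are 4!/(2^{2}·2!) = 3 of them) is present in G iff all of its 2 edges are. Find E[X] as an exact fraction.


K_4 has 4!/(2^{2}·2!) = 3 labelled perfect matchings.
For each such perfect matching H, let X_H = 1 if all 2 edges of H are present in G. Then P[X_H = 1] = p^{2} = (1/4)^{2} = 1/16.
By linearity: E[X] = Σ_H E[X_H] = 3 · p^{2} = 3 · 1/16 = 3/16.
Numerically: E[X] ≈ 0.1875.

E[X] = 3 · (1/4)^{2} = 3/16 ≈ 0.1875.


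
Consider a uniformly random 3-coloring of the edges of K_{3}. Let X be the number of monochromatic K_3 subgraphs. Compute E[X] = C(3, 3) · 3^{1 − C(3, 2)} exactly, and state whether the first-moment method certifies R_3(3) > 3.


E[X] = C(3, 3) · 3^{1 − 3} = 1 · 3^{−2} = 1/9.
As a reduced fraction: E[X] = 1/9 ≈ 0.111.
Is E[X] < 1? YES.
Since E[X] < 1, there exists a 3-coloring of K_{3} with no monochromatic K_3; hence R_3(3) > 3.

E[X] = 1/9 ≈ 0.111; E[X] < 1, so R_3(3) > 3.


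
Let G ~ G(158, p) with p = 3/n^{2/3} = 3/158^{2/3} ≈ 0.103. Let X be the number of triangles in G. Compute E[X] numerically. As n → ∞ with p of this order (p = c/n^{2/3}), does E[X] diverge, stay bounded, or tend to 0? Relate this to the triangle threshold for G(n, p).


Number of potential triangles: C(158, 3) = 644956.
Each occurs with probability p³ ≈ (0.103)³ ≈ 1.08156e-03.
By linearity: E[X] = C(158, 3)·p³ ≈ 644956 · 1.08156e-03 ≈ 697.557.
Since α = 2/3 < 1, p = c/n^{2/3} ≫ 1/n is above the triangle threshold p ~ 1/n. Asymptotically E[X] ~ (c³/6)·n^{3(1−α)} = (3³/6)·n^{1} → ∞; triangles are abundant w.h.p.

E[X] ≈ 697.557; in regime p = Θ(1/n^{2/3}) E[X] diverges (above the triangle threshold p ~ 1/n).


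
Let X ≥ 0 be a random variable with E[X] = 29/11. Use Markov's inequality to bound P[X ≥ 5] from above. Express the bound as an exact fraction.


μ = E[X] = 29/11, a = 5.
Markov: P[X ≥ 5] ≤ μ/a = (29/11)/5 = 29/55.
Numerically: ≈ 0.52727.
(Since a = 5 > μ = 2.63636, the bound 29/55 is < 1 and informative.)

P[X ≥ 5] ≤ 29/55 ≈ 0.52727.


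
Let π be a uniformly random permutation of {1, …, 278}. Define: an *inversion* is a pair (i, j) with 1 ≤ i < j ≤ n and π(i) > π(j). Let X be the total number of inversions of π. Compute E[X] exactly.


Write X = Σ X_I over the C(278, 2) = 38503 pairs i < j, with X_I the indicator of one inversion.
There are 38503 indicators.
For each fixed pair i < j, the values π(i) and π(j) are two distinct elements of {1, …, 278} in uniformly random order; by symmetry P[π(i) > π(j)] = 1/2.
By linearity: E[X] = 38503 · (1/2) = C(278, 2) · (1/2) = 38503/2 = 38503/2 ≈ 19251.500.

E[X] = 38503/2 = 19251.500.


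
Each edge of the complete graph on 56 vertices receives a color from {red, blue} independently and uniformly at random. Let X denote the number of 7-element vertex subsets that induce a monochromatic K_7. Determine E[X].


Let X = Σ_S X_S over the C(56, 7) = 231917400 subsets S of size 7, where X_S = 1 if the K_7 on S is monochromatic.
For a fixed S, the K_7 on S has C(7, 2) = 21 edges. P[all 21 edges red] = (1/2)^21, and likewise for blue, so P[monochromatic] = 2·(1/2)^21 = 2^{1 − 21} = 1/1048576.
By linearity of expectation: E[X] = C(56, 7) · 2^{1 − 21} = 231917400 · 1/1048576 = 28989675/131072.
Numerically: E[X] ≈ 221.1737.

E[X] = C(56,7)·2^(1−C(7,2)) = 28989675/131072 ≈ 221.1737.


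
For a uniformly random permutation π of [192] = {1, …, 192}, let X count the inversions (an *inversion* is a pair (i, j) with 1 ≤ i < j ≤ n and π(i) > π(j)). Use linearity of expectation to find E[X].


Write X = Σ X_I over the C(192, 2) = 18336 pairs i < j, with X_I the indicator of one inversion.
There are 18336 indicators.
For each fixed pair i < j, the values π(i) and π(j) are two distinct elements of {1, …, 192} in uniformly random order; by symmetry P[π(i) > π(j)] = 1/2.
By linearity: E[X] = 18336 · (1/2) = C(192, 2) · (1/2) = 18336/2 = 9168 ≈ 9168.0000.

E[X] = 9168 = 9168.0000.


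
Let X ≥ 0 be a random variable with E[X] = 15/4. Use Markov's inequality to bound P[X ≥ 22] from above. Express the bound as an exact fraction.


μ = E[X] = 15/4, a = 22.
Markov: P[X ≥ 22] ≤ μ/a = (15/4)/22 = 15/88.
Numerically: ≈ 0.170455.
(Since a = 22 > μ = 3.750000, the bound 15/88 is < 1 and informative.)

P[X ≥ 22] ≤ 15/88 ≈ 0.170455.


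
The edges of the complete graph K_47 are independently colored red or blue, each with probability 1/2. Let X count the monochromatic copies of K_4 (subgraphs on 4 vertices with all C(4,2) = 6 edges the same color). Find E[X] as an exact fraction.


Let X = Σ_S X_S over the C(47, 4) = 178365 subsets S of size 4, where X_S = 1 if the K_4 on S is monochromatic.
For a fixed S, the K_4 on S has C(4, 2) = 6 edges. P[all 6 edges red] = (1/2)^6, and likewise for blue, so P[monochromatic] = 2·(1/2)^6 = 2^{1 − 6} = 1/32.
By linearity of expectation: E[X] = C(47, 4) · 2^{1 − 6} = 178365 · 1/32 = 178365/32.
Numerically: E[X] ≈ 5573.906.

E[X] = C(47,4)·2^(1−C(4,2)) = 178365/32 ≈ 5573.906.


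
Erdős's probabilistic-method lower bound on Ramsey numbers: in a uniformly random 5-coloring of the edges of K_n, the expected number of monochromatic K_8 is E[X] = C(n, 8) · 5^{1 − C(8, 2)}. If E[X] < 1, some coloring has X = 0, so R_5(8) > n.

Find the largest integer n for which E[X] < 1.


We need C(n, 8) · 5^{1 − 28} < 1, i.e. C(n, 8) < 5^{28 − 1} = 7450580596923828125.
Check values of n near the boundary:
  n = 859: C(859, 8) = 7115855595170747139; 7115855595170747139 < 7450580596923828125? YES
  n = 860: C(860, 8) = 7182671140665308145; 7182671140665308145 < 7450580596923828125? YES
  n = 861: C(861, 8) = 7250034996615275865; 7250034996615275865 < 7450580596923828125? YES
  n = 862: C(862, 8) = 7317951015318931845; 7317951015318931845 < 7450580596923828125? YES
  n = 863: C(863, 8) = 7386423071602617757; 7386423071602617757 < 7450580596923828125? YES
  n = 864: C(864, 8) = 7455455062926006708; 7455455062926006708 < 7450580596923828125? NO
  n = 865: C(865, 8) = 7525050909487743060; 7525050909487743060 < 7450580596923828125? NO
  n = 866: C(866, 8) = 7595214554331451620; 7595214554331451620 < 7450580596923828125? NO
The largest n with C(n, 8) < 7450580596923828125 is n = 863 (where E[X] = 7386423071602617757/7450580596923828125 ≈ 0.991). Hence R_5(8) > 863, i.e. R_5(8) ≥ 864.

Largest n = 863; hence R_5(8) > 863.


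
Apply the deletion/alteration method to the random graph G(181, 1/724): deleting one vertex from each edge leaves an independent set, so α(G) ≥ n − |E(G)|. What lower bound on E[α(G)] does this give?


E[|E(G)|] = C(181, 2)·p = 16290 · (1/724) = 45/2.
E[α(G)] ≥ n − E[|E(G)|] = 181 − 45/2 = 317/2.
Numerically: ≈ 158.5000.
(This is only a lower bound; the true E[α(G)] may be larger.)

E[α(G)] ≥ 317/2 ≈ 158.5000.


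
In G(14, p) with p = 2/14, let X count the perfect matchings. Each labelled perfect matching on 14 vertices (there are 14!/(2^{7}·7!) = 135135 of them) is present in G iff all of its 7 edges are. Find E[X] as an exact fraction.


K_14 has 14!/(2^{7}·7!) = 135135 labelled perfect matchings.
For each such perfect matching H, let X_H = 1 if all 7 edges of H are present in G. Then P[X_H = 1] = p^{7} = (1/7)^{7} = 1/823543.
By linearity: E[X] = Σ_H E[X_H] = 135135 · p^{7} = 135135 · 1/823543 = 19305/117649.
Numerically: E[X] ≈ 0.16409.

E[X] = 135135 · (1/7)^{7} = 19305/117649 ≈ 0.16409.


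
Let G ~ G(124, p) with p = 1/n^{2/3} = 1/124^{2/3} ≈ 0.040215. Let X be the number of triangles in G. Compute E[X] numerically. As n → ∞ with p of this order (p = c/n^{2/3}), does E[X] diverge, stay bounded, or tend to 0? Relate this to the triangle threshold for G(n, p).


Number of potential triangles: C(124, 3) = 310124.
Each occurs with probability p³ ≈ (0.040215)³ ≈ 6.5036420e-05.
By linearity: E[X] = C(124, 3)·p³ ≈ 310124 · 6.5036420e-05 ≈ 20.16935.
Since α = 2/3 < 1, p = c/n^{2/3} ≫ 1/n is above the triangle threshold p ~ 1/n. Asymptotically E[X] ~ (c³/6)·n^{3(1−α)} = (1³/6)·n^{1} → ∞; triangles are abundant w.h.p.

E[X] ≈ 20.16935; in regime p = Θ(1/n^{2/3}) E[X] diverges (above the triangle threshold p ~ 1/n).


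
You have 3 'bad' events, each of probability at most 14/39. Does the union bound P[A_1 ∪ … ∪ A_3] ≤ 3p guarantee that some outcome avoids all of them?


Union bound: P[∪_{i=1}^{3} A_i] ≤ Σ_i P[A_i] ≤ 3·p = 3·(14/39) = 14/13.
Numerically: 14/13 ≈ 1.077.
Is 14/13 < 1? NO.
Since the bound 14/13 is ≥ 1, the union bound is uninformative here; it does NOT by itself certify existence.

3·p = 14/13 ≈ 1.077; existence NOT certified by the union bound.


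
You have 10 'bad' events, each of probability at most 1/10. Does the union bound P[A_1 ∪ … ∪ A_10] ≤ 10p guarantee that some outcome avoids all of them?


Union bound: P[∪_{i=1}^{10} A_i] ≤ Σ_i P[A_i] ≤ 10·p = 10·(1/10) = 1.
Numerically: 1 ≈ 1.0000.
Is 1 < 1? NO.
Since the bound 1 is ≥ 1, the union bound is uninformative here; it does NOT by itself certify existence.

10·p = 1 ≈ 1.0000; existence NOT certified by the union bound.


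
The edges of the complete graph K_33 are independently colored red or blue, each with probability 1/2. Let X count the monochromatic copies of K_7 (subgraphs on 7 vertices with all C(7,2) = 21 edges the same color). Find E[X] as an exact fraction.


Let X = Σ_S X_S over the C(33, 7) = 4272048 subsets S of size 7, where X_S = 1 if the K_7 on S is monochromatic.
For a fixed S, the K_7 on S has C(7, 2) = 21 edges. P[all 21 edges red] = (1/2)^21, and likewise for blue, so P[monochromatic] = 2·(1/2)^21 = 2^{1 − 21} = 1/1048576.
By linearity of expectation: E[X] = C(33, 7) · 2^{1 − 21} = 4272048 · 1/1048576 = 267003/65536.
Numerically: E[X] ≈ 4.0741.

E[X] = C(33,7)·2^(1−C(7,2)) = 267003/65536 ≈ 4.0741.


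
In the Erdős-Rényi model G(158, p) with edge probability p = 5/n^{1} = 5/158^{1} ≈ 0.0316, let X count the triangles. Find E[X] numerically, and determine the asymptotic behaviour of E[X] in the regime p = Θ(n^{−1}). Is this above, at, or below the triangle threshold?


Number of potential triangles: C(158, 3) = 644956.
Each occurs with probability p³ ≈ (0.0316)³ ≈ 3.16912e-05.
By linearity: E[X] = C(158, 3)·p³ ≈ 644956 · 3.16912e-05 ≈ 20.439.
Here α = 1, so p = 5/n is exactly at the triangle threshold p ~ 1/n. Asymptotically E[X] → c³/6 = 5³/6 = 125/6 ≈ 20.833, a bounded constant. In this regime the triangle count is asymptotically Poisson(c³/6).

E[X] ≈ 20.439; in regime p = Θ(1/n^{1}) E[X] stays bounded (at the triangle threshold p ~ 1/n).


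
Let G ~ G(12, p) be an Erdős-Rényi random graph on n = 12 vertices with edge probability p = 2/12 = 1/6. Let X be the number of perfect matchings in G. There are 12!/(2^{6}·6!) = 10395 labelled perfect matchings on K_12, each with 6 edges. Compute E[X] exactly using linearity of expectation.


K_12 has 12!/(2^{6}·6!) = 10395 labelled perfect matchings.
For each such perfect matching H, let X_H = 1 if all 6 edges of H are present in G. Then P[X_H = 1] = p^{6} = (1/6)^{6} = 1/46656.
By linearity: E[X] = Σ_H E[X_H] = 10395 · p^{6} = 10395 · 1/46656 = 385/1728.
Numerically: E[X] ≈ 0.2228.

E[X] = 10395 · (1/6)^{6} = 385/1728 ≈ 0.2228.


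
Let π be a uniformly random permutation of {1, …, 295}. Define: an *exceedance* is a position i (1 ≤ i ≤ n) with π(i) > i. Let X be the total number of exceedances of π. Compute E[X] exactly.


Write X = Σ_{i=1}^{295} X_i, where X_i = 1_{π(i) > i}.
For each fixed i, π(i) is uniform over {1, …, 295} (marginal of a uniform permutation), so P[π(i) > i] = (n − i)/n. Summing: Σ_{i=1}^{295} (n − i)/n = (0 + 1 + … + 294)/295 = 295(295 − 1)/(2·295) = (295 − 1)/2.
Hence E[X] = Σ_{i=1}^{295} (295 − i)/295 = 147 ≈ 147.0000.

E[X] = 147 = 147.0000.


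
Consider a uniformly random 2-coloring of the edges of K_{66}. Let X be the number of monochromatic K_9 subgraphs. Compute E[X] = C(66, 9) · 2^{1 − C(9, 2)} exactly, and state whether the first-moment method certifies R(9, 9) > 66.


E[X] = C(66, 9) · 2^{1 − 36} = 37014131440 · 2^{−35} = 37014131440/34359738368.
As a reduced fraction: E[X] = 2313383215/2147483648 ≈ 1.077253.
Is E[X] < 1? NO.
Since E[X] ≥ 1, the first-moment bound is inconclusive at n = 66; it does NOT by itself certify R(9, 9) > 66.

E[X] = 2313383215/2147483648 ≈ 1.077253; E[X] ≥ 1; first-moment method inconclusive here.


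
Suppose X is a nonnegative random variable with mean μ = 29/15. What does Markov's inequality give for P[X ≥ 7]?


μ = E[X] = 29/15, a = 7.
Markov: P[X ≥ 7] ≤ μ/a = (29/15)/7 = 29/105.
Numerically: ≈ 0.276190.
(Since a = 7 > μ = 1.933333, the bound 29/105 is < 1 and informative.)

P[X ≥ 7] ≤ 29/105 ≈ 0.276190.


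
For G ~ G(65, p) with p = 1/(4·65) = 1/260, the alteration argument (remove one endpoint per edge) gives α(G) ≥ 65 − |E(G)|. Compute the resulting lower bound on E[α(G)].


E[|E(G)|] = C(65, 2)·p = 2080 · (1/260) = 8.
E[α(G)] ≥ n − E[|E(G)|] = 65 − 8 = 57.
Numerically: ≈ 57.0000.
(This is only a lower bound; the true E[α(G)] may be larger.)

E[α(G)] ≥ 57 ≈ 57.0000.


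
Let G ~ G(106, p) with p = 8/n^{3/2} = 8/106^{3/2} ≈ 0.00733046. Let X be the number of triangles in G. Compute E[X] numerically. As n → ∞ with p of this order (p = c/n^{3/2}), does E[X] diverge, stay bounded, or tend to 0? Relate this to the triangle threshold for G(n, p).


Number of potential triangles: C(106, 3) = 192920.
Each occurs with probability p³ ≈ (0.00733046)³ ≈ 3.93906881e-07.
By linearity: E[X] = C(106, 3)·p³ ≈ 192920 · 3.93906881e-07 ≈ 0.075993.
Since α = 3/2 > 1, p = c/n^{3/2} = o(1/n) is below the triangle threshold p ~ 1/n. Asymptotically E[X] ~ (c³/6)·n^{3(1−α)} = (8³/6)·n^{-1.5} → 0, so by Markov's inequality G has no triangles w.h.p.

E[X] ≈ 0.075993; in regime p = Θ(1/n^{3/2}) E[X] tends to 0 (below the triangle threshold p ~ 1/n).


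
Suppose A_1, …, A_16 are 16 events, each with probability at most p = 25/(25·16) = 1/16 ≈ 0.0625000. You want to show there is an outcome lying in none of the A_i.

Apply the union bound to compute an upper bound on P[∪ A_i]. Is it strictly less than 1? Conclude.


Union bound: P[∪_{i=1}^{16} A_i] ≤ Σ_i P[A_i] ≤ 16·p = 16·(1/16) = 1.
Numerically: 1 ≈ 1.0000000.
Is 1 < 1? NO.
Since the bound 1 is ≥ 1, the union bound is uninformative here; it does NOT by itself certify existence.

16·p = 1 ≈ 1.0000000; existence NOT certified by the union bound.


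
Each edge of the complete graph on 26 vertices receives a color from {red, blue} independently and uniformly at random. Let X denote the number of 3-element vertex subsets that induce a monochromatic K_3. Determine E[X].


Let X = Σ_S X_S over the C(26, 3) = 2600 subsets S of size 3, where X_S = 1 if the K_3 on S is monochromatic.
For a fixed S, the K_3 on S has C(3, 2) = 3 edges. P[all 3 edges red] = (1/2)^3, and likewise for blue, so P[monochromatic] = 2·(1/2)^3 = 2^{1 − 3} = 1/4.
Summing: E[X] = C(26, 3) · 2^{1 − 3} = 2600 · 1/4 = 650.
Numerically: E[X] ≈ 650.000000.

E[X] = C(26,3)·2^(1−C(3,2)) = 650 ≈ 650.000000.


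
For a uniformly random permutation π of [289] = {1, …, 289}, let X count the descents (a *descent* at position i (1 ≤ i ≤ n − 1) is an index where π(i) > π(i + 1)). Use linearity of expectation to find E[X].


Write X = Σ X_I over i = 1, …, 288, with X_I the indicator of one descent.
There are 288 indicators.
For each fixed i, the pair (π(i), π(i+1)) is a uniformly random ordered pair of distinct values from {1, …, 289}; by symmetry P[π(i) > π(i+1)] = 1/2.
By linearity: E[X] = 288 · (1/2) = (289 − 1) · (1/2) = 144 ≈ 144.0000.

E[X] = 144 = 144.0000.


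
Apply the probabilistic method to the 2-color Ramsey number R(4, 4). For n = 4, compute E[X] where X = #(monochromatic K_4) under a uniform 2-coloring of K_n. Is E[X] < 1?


E[X] = C(4, 4) · 2^{1 − 6} = 1 · 2^{−5} = 1/32.
As a reduced fraction: E[X] = 1/32 ≈ 0.031.
Is E[X] < 1? YES.
Since E[X] < 1, there exists a 2-coloring of K_{4} with no monochromatic K_4; hence R(4, 4) > 4.

E[X] = 1/32 ≈ 0.031; E[X] < 1, so R(4, 4) > 4.


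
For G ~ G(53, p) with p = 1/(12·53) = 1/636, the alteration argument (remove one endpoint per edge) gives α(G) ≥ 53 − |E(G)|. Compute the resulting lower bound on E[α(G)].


E[|E(G)|] = C(53, 2)·p = 1378 · (1/636) = 13/6.
E[α(G)] ≥ n − E[|E(G)|] = 53 − 13/6 = 305/6.
Numerically: ≈ 50.83333.
(This is only a lower bound; the true E[α(G)] may be larger.)

E[α(G)] ≥ 305/6 ≈ 50.83333.


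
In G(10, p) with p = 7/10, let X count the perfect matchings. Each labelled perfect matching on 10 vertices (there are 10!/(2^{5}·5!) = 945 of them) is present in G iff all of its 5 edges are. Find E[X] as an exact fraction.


K_10 has 10!/(2^{5}·5!) = 945 labelled perfect matchings.
For each such perfect matching H, let X_H = 1 if all 5 edges of H are present in G. Then P[X_H = 1] = p^{5} = (7/10)^{5} = 16807/100000.
By linearity of expectation: E[X] = Σ_H E[X_H] = 945 · p^{5} = 945 · 16807/100000 = 3176523/20000.
Numerically: E[X] ≈ 159.

E[X] = 945 · (7/10)^{5} = 3176523/20000 ≈ 159.


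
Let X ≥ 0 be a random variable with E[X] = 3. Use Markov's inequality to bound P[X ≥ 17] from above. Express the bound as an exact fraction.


μ = E[X] = 3, a = 17.
Markov: P[X ≥ 17] ≤ μ/a = (3)/17 = 3/17.
Numerically: ≈ 0.17647.
(Since a = 17 > μ = 3.00000, the bound 3/17 is < 1 and informative.)

P[X ≥ 17] ≤ 3/17 ≈ 0.17647.


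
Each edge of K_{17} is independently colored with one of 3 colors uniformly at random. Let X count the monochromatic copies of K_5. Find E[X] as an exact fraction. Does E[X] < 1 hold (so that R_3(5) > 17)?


E[X] = C(17, 5) · 3^{1 − 10} = 6188 · 3^{−9} = 6188/19683.
As a reduced fraction: E[X] = 6188/19683 ≈ 0.314.
Is E[X] < 1? YES.
Since E[X] < 1, there exists a 3-coloring of K_{17} with no monochromatic K_5; hence R_3(5) > 17.

E[X] = 6188/19683 ≈ 0.314; E[X] < 1, so R_3(5) > 17.


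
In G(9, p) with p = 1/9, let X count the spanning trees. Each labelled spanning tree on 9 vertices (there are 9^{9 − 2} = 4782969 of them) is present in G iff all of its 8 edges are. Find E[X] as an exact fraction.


K_9 has 9^{9 − 2} = 4782969 labelled spanning trees.
For each such spanning tree H, let X_H = 1 if all 8 edges of H are present in G. Then P[X_H = 1] = p^{8} = (1/9)^{8} = 1/43046721.
By linearity of expectation: E[X] = Σ_H E[X_H] = 4782969 · p^{8} = 4782969 · 1/43046721 = 1/9.
Numerically: E[X] ≈ 0.111111.

E[X] = 4782969 · (1/9)^{8} = 1/9 ≈ 0.111111.


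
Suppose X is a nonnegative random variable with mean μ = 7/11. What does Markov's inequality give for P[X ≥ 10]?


μ = E[X] = 7/11, a = 10.
Markov: P[X ≥ 10] ≤ μ/a = (7/11)/10 = 7/110.
Numerically: ≈ 0.064.
(Since a = 10 > μ = 0.636, the bound 7/110 is < 1 and informative.)

P[X ≥ 10] ≤ 7/110 ≈ 0.064.


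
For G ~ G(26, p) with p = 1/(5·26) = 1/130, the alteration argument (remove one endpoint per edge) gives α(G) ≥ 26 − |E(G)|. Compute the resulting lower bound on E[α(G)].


E[|E(G)|] = C(26, 2)·p = 325 · (1/130) = 5/2.
E[α(G)] ≥ n − E[|E(G)|] = 26 − 5/2 = 47/2.
Numerically: ≈ 23.500000.
(This is only a lower bound; the true E[α(G)] may be larger.)

E[α(G)] ≥ 47/2 ≈ 23.500000.


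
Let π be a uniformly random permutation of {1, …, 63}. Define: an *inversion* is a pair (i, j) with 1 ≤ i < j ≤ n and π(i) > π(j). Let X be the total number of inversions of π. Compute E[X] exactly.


Write X = Σ X_I over the C(63, 2) = 1953 pairs i < j, with X_I the indicator of one inversion.
There are 1953 indicators.
For each fixed pair i < j, the values π(i) and π(j) are two distinct elements of {1, …, 63} in uniformly random order; by symmetry P[π(i) > π(j)] = 1/2.
By linearity: E[X] = 1953 · (1/2) = C(63, 2) · (1/2) = 1953/2 = 1953/2 ≈ 976.50000.

E[X] = 1953/2 = 976.50000.


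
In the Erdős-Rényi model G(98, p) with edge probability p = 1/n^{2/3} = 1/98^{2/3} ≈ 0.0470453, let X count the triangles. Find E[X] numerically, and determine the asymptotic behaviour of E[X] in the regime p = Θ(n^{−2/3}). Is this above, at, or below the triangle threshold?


Number of potential triangles: C(98, 3) = 152096.
Each occurs with probability p³ ≈ (0.0470453)³ ≈ 1.04123282e-04.
By linearity: E[X] = C(98, 3)·p³ ≈ 152096 · 1.04123282e-04 ≈ 15.836735.
Since α = 2/3 < 1, p = c/n^{2/3} ≫ 1/n is above the triangle threshold p ~ 1/n. Asymptotically E[X] ~ (c³/6)·n^{3(1−α)} = (1³/6)·n^{1} → ∞; triangles are abundant w.h.p.

E[X] ≈ 15.836735; in regime p = Θ(1/n^{2/3}) E[X] diverges (above the triangle threshold p ~ 1/n).


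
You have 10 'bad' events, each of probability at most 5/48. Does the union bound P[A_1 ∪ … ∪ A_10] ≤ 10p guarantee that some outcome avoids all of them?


Union bound: P[∪_{i=1}^{10} A_i] ≤ Σ_i P[A_i] ≤ 10·p = 10·(5/48) = 25/24.
Numerically: 25/24 ≈ 1.0416667.
Is 25/24 < 1? NO.
Since the bound 25/24 is ≥ 1, the union bound is uninformative here; it does NOT by itself certify existence.

10·p = 25/24 ≈ 1.0416667; existence NOT certified by the union bound.


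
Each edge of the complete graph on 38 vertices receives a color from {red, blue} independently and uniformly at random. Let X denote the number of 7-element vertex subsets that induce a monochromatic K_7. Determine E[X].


Let X = Σ_S X_S over the C(38, 7) = 12620256 subsets S of size 7, where X_S = 1 if the K_7 on S is monochromatic.
For a fixed S, the K_7 on S has C(7, 2) = 21 edges. P[all 21 edges red] = (1/2)^21, and likewise for blue, so P[monochromatic] = 2·(1/2)^21 = 2^{1 − 21} = 1/1048576.
By linearity of expectation: E[X] = C(38, 7) · 2^{1 − 21} = 12620256 · 1/1048576 = 394383/32768.
Numerically: E[X] ≈ 12.0356.

E[X] = C(38,7)·2^(1−C(7,2)) = 394383/32768 ≈ 12.0356.


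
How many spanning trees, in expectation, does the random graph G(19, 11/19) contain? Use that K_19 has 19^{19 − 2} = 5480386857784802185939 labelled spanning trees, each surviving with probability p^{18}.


K_19 has 19^{19 − 2} = 5480386857784802185939 labelled spanning trees.
For each such spanning tree H, let X_H = 1 if all 18 edges of H are present in G. Then P[X_H = 1] = p^{18} = (11/19)^{18} = 5559917313492231481/104127350297911241532841.
By linearity of expectation: E[X] = Σ_H E[X_H] = 5480386857784802185939 · p^{18} = 5480386857784802185939 · 5559917313492231481/104127350297911241532841 = 5559917313492231481/19.
Numerically: E[X] ≈ 2.92627e+17.

E[X] = 5480386857784802185939 · (11/19)^{18} = 5559917313492231481/19 ≈ 2.92627e+17.


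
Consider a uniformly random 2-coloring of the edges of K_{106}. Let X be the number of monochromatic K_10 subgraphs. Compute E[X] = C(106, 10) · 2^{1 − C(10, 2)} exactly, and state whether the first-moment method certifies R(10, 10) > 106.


E[X] = C(106, 10) · 2^{1 − 45} = 31853506369685 · 2^{−44} = 31853506369685/17592186044416.
As a reduced fraction: E[X] = 31853506369685/17592186044416 ≈ 1.8106622.
Is E[X] < 1? NO.
Since E[X] ≥ 1, the first-moment bound is inconclusive at n = 106; it does NOT by itself certify R(10, 10) > 106.

E[X] = 31853506369685/17592186044416 ≈ 1.8106622; E[X] ≥ 1; first-moment method inconclusive here.


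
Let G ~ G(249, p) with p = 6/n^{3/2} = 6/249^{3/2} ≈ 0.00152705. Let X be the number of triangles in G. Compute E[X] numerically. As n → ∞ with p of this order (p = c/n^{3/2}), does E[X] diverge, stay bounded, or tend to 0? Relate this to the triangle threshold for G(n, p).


Number of potential triangles: C(249, 3) = 2542124.
Each occurs with probability p³ ≈ (0.00152705)³ ≈ 3.56087468e-09.
By linearity: E[X] = C(249, 3)·p³ ≈ 2542124 · 3.56087468e-09 ≈ 0.009052.
Since α = 3/2 > 1, p = c/n^{3/2} = o(1/n) is below the triangle threshold p ~ 1/n. Asymptotically E[X] ~ (c³/6)·n^{3(1−α)} = (6³/6)·n^{-1.5} → 0, so by Markov's inequality G has no triangles w.h.p.

E[X] ≈ 0.009052; in regime p = Θ(1/n^{3/2}) E[X] tends to 0 (below the triangle threshold p ~ 1/n).


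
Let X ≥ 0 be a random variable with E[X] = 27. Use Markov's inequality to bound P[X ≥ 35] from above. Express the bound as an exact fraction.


μ = E[X] = 27, a = 35.
Markov: P[X ≥ 35] ≤ μ/a = (27)/35 = 27/35.
Numerically: ≈ 0.771429.
(Since a = 35 > μ = 27.000000, the bound 27/35 is < 1 and informative.)

P[X ≥ 35] ≤ 27/35 ≈ 0.771429.


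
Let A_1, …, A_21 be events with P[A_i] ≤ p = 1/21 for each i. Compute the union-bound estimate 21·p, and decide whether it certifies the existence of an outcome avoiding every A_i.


Union bound: P[∪_{i=1}^{21} A_i] ≤ Σ_i P[A_i] ≤ 21·p = 21·(1/21) = 1.
Numerically: 1 ≈ 1.00000.
Is 1 < 1? NO.
Since the bound 1 is ≥ 1, the union bound is uninformative here; it does NOT by itself certify existence.

21·p = 1 ≈ 1.00000; existence NOT certified by the union bound.


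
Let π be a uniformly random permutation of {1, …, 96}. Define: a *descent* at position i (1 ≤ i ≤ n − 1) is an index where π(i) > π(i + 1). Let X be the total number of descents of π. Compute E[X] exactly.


Write X = Σ X_I over i = 1, …, 95, with X_I the indicator of one descent.
There are 95 indicators.
For each fixed i, the pair (π(i), π(i+1)) is a uniformly random ordered pair of distinct values from {1, …, 96}; by symmetry P[π(i) > π(i+1)] = 1/2.
By linearity: E[X] = 95 · (1/2) = (96 − 1) · (1/2) = 95/2 ≈ 47.500000.

E[X] = 95/2 = 47.500000.
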